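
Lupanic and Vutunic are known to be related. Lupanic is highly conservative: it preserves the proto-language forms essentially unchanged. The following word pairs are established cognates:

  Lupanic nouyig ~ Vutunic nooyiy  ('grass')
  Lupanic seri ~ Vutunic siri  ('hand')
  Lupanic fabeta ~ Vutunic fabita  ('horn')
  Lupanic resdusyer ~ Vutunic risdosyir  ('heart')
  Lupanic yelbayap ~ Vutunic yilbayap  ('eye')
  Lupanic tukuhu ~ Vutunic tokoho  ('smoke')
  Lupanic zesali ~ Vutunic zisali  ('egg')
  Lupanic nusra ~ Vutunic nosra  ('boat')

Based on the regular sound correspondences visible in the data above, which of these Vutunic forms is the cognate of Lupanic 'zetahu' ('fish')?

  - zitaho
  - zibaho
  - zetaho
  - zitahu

zitaho

fabeta ~ fabita, resdusyer ~ risdosyir — Lupanic e corresponds to Vutunic i after a consonant, before a consonant other than r, m, n, p, b, f, v.
tukuhu ~ tokoho — Lupanic u corresponds to Vutunic o word-finally.
Applying these to Lupanic 'zetahu':
  zetahu → zitahu   (e→i after a consonant, before a consonant other than r, m, n, p, b, f, v)
  zitahu → zitaho   (u→o word-finally)
So the Vutunic cognate is 'zitaho'.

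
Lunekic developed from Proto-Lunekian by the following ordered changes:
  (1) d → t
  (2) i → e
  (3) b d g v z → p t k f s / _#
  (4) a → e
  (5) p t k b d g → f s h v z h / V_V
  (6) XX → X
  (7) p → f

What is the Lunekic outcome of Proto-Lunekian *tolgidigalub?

Lunekic: *tolgidigalub
  tolgidigalub → tolgitigalub   [unconditioned shift]
  tolgitigalub → tolgetegalub   [vowel merger]
  tolgetegalub → tolgetegalup   [final devoicing]
  tolgetegalup → tolgetegelup   [vowel merger]
  tolgetegelup → tolgesehelup   [intervocalic lenition]
  tolgesehelup (rule 6 does not apply)
  tolgesehelup → tolgeseheluf   [unconditioned shift]
  giving Lunekic tolgeseheluf.

tolgeseheluf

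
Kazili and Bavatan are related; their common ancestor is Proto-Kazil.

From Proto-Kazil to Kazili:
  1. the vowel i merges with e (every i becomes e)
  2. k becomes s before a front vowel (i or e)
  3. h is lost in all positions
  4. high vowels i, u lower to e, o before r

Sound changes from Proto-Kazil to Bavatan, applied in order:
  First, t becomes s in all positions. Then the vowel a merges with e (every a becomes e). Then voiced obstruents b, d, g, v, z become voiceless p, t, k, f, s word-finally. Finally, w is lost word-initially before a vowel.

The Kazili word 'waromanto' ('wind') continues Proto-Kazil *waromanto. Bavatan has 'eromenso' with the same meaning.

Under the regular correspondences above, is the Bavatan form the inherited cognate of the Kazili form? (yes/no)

yes

Derive the expected Bavatan reflex of *waromanto:
Bavatan: start from *waromanto.
  rule 1 (unconditioned shift): waromanto → waromanso
  rule 2 (vowel merger): waromanso → weromenso
  rule 3: no change — weromenso
  rule 4 (glide loss): weromenso → eromenso
  ⇒ Bavatan eromenso
Bavatan 'eromenso' matches the regular reflex exactly, so the pair is cognate.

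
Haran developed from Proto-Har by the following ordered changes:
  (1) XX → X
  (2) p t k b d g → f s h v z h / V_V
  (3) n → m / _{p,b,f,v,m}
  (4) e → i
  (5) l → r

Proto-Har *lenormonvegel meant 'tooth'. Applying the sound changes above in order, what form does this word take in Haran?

Haran: *lenormonvegel
  lenormonvegel (rule 1 does not apply)
  lenormonvegel → lenormonvehel   [intervocalic lenition]
  lenormonvehel → lenormomvehel   [nasal place assimilation]
  lenormomvehel → linormomvihil   [vowel merger]
  linormomvihil → rinormomvihir   [unconditioned shift]
  giving Haran rinormomvihir.

rinormomvihir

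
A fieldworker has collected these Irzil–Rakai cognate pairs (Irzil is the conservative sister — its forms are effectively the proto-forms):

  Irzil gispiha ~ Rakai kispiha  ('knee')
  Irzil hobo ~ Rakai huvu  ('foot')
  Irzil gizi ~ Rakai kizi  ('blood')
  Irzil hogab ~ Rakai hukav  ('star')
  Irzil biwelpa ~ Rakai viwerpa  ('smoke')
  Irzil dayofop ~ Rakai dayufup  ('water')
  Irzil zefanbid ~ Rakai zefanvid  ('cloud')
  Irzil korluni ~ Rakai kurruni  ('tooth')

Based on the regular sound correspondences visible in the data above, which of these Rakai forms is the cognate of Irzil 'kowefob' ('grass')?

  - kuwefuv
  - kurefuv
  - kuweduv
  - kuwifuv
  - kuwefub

hogab ~ hukav — Irzil o corresponds to Rakai u after a consonant, before a consonant other than r, m, n, p, b, f, v.
hobo ~ huvu — Irzil o corresponds to Rakai u after a consonant, before a labial obstruent.
hogab ~ hukav — Irzil b corresponds to Rakai v word-finally.
Applying these to Irzil 'kowefob':
  kowefob → kuwefob   (o→u after a consonant, before a consonant other than r, m, n, p, b, f, v)
  kuwefob → kuwefub   (o→u after a consonant, before a labial obstruent)
  kuwefub → kuwefuv   (b→v word-finally)
So the Rakai cognate is 'kuwefuv'.

kuwefuv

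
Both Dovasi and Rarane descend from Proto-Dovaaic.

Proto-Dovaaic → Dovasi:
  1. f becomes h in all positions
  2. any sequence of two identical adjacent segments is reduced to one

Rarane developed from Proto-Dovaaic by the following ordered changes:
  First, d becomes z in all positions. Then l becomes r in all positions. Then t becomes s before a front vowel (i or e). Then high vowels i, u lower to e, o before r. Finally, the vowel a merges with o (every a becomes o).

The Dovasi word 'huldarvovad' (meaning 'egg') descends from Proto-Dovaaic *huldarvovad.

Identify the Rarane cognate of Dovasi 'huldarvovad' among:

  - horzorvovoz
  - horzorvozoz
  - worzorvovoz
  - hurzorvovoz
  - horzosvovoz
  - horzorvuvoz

Rarane: *huldarvovad
  huldarvovad → hulzarvovaz   [unconditioned shift]
  hulzarvovaz → hurzarvovaz   [unconditioned shift]
  hurzarvovaz (rule 3 does not apply)
  hurzarvovaz → horzarvovaz   [pre-rhotic lowering]
  horzarvovaz → horzorvovoz   [vowel merger]
  giving Rarane horzorvovoz.
Only 'horzorvovoz' matches the regular Rarane development of *huldarvovad.

horzorvovoz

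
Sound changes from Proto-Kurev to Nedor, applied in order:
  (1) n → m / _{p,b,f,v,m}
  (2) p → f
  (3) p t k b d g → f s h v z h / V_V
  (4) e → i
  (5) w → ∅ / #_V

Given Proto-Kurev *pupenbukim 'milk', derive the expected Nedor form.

Nedor: start from *pupenbukim.
  rule 1 (nasal place assimilation): pupenbukim → pupembukim
  rule 2 (unconditioned shift): pupembukim → fufembukim
  rule 3 (intervocalic lenition): fufembukim → fufembuhim
  rule 4 (vowel merger): fufembuhim → fufimbuhim
  rule 5: no change — fufimbuhim
  ⇒ Nedor fufimbuhim

fufimbuhim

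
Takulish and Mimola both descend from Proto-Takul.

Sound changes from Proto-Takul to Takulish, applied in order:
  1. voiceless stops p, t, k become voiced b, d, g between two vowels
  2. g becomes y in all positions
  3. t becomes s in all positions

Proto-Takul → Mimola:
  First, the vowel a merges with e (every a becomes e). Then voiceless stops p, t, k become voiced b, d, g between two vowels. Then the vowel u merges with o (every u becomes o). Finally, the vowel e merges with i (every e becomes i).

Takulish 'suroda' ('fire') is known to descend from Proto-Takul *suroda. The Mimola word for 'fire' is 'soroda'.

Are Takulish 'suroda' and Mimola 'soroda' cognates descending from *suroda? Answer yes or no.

Derive the expected Mimola reflex of *suroda:
Mimola: *suroda > surode > sorode > sorodi  (by vowel merger, vowel merger, vowel merger)
The regular Mimola reflex would be 'sorodi', but the attested form is 'soroda'. The correspondence is irregular, so they are not cognates (the Mimola form has a different source).

no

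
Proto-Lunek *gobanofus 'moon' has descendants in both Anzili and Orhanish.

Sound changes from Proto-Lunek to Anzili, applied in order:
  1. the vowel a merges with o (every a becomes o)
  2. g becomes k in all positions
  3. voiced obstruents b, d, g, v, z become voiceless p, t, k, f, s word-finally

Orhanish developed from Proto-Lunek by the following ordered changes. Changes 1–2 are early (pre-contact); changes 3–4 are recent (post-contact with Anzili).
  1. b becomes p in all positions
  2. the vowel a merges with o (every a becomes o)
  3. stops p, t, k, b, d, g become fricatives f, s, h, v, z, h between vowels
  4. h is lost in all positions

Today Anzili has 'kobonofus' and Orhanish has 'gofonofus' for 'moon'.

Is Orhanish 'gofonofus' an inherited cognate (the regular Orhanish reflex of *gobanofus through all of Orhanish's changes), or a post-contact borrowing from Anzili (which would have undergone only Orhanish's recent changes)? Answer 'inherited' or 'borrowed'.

inherited

If inherited, *gobanofus would pass through all of Orhanish's changes:
Orhanish: *gobanofus
  gobanofus → gopanofus   [unconditioned shift]
  gopanofus → goponofus   [vowel merger]
  goponofus → gofonofus   [intervocalic lenition]
  gofonofus (rule 4 does not apply)
  giving Orhanish gofonofus.
If borrowed from Anzili 'kobonofus' after the early changes, it would undergo only the recent ones:
  rule 3 (intervocalic lenition): kobonofus → kovonofus
  rule 4 (h-loss): no change (kovonofus)
  ⇒ as a loan: kovonofus
Orhanish 'gofonofus' matches the inherited outcome exactly, so it is an inherited cognate, not a loan.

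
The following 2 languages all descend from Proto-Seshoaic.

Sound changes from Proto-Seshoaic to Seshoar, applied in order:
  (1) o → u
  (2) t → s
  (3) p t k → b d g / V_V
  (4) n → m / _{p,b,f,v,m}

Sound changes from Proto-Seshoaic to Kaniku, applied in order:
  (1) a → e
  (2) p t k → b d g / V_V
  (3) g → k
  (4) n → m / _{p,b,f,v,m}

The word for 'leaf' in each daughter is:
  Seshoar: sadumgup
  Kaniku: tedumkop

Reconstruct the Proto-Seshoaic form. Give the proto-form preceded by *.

Position 7: Seshoar has u, Kaniku has o. Kaniku preserves o here (none of its changes turn any other segment into o), so the proto-segment is *o.
Position 6: Seshoar has g, Kaniku has k. Taking the neighbouring segments as reconstructed: Seshoar g can only go back to *g; Kaniku k could go back to *k or *g — the one source consistent with every daughter is *g.
Position 1: Seshoar has s, Kaniku has t. Kaniku preserves t here (none of its changes turn any other segment into t), so the proto-segment is *t.
Verify the candidate proto-form against each daughter:
Seshoar: start from *tadumgop.
  rule 1 (vowel merger): tadumgop → tadumgup
  rule 2 (unconditioned shift): tadumgup → sadumgup
  rule 3: no change — sadumgup
  rule 4: no change — sadumgup
  ⇒ Seshoar sadumgup
Kaniku: *tadumgop
  tadumgop → tedumgop   [vowel merger]
  tedumgop (rule 2 does not apply)
  tedumgop → tedumkop   [unconditioned shift]
  tedumkop (rule 4 does not apply)
  giving Kaniku tedumkop.
*tadumgop is the unique common source.

*tadumgop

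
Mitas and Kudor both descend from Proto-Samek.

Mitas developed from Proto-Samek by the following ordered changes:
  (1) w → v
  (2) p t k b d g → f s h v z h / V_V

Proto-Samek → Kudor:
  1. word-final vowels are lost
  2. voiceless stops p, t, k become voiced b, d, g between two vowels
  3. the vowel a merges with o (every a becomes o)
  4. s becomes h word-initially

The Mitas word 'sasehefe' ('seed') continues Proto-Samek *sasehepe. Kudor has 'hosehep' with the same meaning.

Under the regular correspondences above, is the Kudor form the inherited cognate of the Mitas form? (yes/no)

yes

Derive the expected Kudor reflex of *sasehepe:
Kudor: *sasehepe > sasehep > sosehep > hosehep  (by apocope, vowel merger, debuccalisation)
Kudor 'hosehep' matches the regular reflex exactly, so the pair is cognate.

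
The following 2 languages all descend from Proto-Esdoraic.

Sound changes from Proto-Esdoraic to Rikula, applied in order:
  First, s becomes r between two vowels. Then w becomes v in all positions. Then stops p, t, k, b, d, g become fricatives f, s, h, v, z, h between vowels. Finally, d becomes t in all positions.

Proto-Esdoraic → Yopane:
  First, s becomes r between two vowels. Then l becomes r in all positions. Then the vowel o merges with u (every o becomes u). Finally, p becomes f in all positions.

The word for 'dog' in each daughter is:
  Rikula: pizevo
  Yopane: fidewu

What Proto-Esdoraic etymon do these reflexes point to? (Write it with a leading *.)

Position 6: Rikula has o, Yopane has u. Rikula preserves o here (none of its changes turn any other segment into o), so the proto-segment is *o.
Position 3: Rikula has z, Yopane has d. Yopane preserves d here (none of its changes turn any other segment into d), so the proto-segment is *d.
Position 5: Rikula has v, Yopane has w. Yopane preserves w here (none of its changes turn any other segment into w), so the proto-segment is *w.
This points to *pidewo. Verify forward in each daughter:
Rikula: start from *pidewo.
  rule 1: no change — pidewo
  rule 2 (unconditioned shift): pidewo → pidevo
  rule 3 (intervocalic lenition): pidevo → pizevo
  rule 4: no change — pizevo
  ⇒ Rikula pizevo
Yopane: *pidewo
  pidewo (rule 1 does not apply)
  pidewo (rule 2 does not apply)
  pidewo → pidewu   [vowel merger]
  pidewu → fidewu   [unconditioned shift]
  giving Yopane fidewu.
No other proto-form is consistent with every reflex, so the reconstruction is *pidewo.

*pidewo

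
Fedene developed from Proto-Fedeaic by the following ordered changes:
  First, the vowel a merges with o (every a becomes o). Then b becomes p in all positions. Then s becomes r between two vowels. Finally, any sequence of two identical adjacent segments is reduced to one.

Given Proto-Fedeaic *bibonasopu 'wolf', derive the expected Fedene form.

piponoropu

Fedene: start from *bibonasopu.
  rule 1 (vowel merger): bibonasopu → bibonosopu
  rule 2 (unconditioned shift): bibonosopu → piponosopu
  rule 3 (rhotacism): piponosopu → piponoropu
  rule 4: no change — piponoropu
  ⇒ Fedene piponoropu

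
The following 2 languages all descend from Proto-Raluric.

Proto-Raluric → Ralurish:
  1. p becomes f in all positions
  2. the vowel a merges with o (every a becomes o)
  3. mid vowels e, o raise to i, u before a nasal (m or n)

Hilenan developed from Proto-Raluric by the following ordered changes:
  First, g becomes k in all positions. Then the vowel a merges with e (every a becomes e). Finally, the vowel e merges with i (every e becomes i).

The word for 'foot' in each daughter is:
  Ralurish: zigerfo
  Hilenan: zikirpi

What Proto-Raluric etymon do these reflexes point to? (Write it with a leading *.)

*zigerpa

Position 6: Ralurish has f, Hilenan has p. Hilenan preserves p here (none of its changes turn any other segment into p), so the proto-segment is *p.
Position 7: Ralurish has o, Hilenan has i. Taking the neighbouring segments as reconstructed: Ralurish o could go back to *a or *o; Hilenan i could go back to *a or *e or *i — the one source consistent with every daughter is *a.
This points to *zigerpa. Verify forward in each daughter:
Ralurish: start from *zigerpa.
  rule 1 (unconditioned shift): zigerpa → zigerfa
  rule 2 (vowel merger): zigerfa → zigerfo
  rule 3: no change — zigerfo
  ⇒ Ralurish zigerfo
Hilenan: *zigerpa
  zigerpa → zikerpa   [unconditioned shift]
  zikerpa → zikerpe   [vowel merger]
  zikerpe → zikirpi   [vowel merger]
  giving Hilenan zikirpi.
No other proto-form is consistent with every reflex, so the reconstruction is *zigerpa.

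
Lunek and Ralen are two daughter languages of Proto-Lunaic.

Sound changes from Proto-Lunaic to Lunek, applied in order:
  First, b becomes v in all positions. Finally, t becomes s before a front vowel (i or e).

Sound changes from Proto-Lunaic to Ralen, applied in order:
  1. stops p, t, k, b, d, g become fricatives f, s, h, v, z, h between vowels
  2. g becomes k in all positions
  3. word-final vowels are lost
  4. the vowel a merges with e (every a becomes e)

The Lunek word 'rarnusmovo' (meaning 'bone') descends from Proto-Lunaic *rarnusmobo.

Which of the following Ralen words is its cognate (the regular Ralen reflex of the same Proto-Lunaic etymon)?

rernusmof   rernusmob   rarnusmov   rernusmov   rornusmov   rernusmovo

rernusmov

Ralen: *rarnusmobo
  rarnusmobo → rarnusmovo   [intervocalic lenition]
  rarnusmovo (rule 2 does not apply)
  rarnusmovo → rarnusmov   [apocope]
  rarnusmov → rernusmov   [vowel merger]
  giving Ralen rernusmov.
Among the options, 'rernusmov' alone shows every Ralen change applied in order.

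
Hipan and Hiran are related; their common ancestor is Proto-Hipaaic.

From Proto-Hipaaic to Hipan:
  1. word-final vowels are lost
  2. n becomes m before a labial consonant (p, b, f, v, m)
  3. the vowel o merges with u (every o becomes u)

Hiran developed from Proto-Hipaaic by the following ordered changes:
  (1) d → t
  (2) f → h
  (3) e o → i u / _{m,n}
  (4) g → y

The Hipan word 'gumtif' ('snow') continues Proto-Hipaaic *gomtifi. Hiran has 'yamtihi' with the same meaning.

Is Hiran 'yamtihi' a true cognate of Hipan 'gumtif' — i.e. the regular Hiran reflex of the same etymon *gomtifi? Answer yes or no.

Derive the expected Hiran reflex of *gomtifi:
Hiran: *gomtifi > gomtihi > gumtihi > yumtihi  (by unconditioned shift, pre-nasal raising, unconditioned shift)
The regular Hiran reflex would be 'yumtihi', but the attested form is 'yamtihi'. The correspondence is irregular, so they are not cognates (the Hiran form has a different source).

no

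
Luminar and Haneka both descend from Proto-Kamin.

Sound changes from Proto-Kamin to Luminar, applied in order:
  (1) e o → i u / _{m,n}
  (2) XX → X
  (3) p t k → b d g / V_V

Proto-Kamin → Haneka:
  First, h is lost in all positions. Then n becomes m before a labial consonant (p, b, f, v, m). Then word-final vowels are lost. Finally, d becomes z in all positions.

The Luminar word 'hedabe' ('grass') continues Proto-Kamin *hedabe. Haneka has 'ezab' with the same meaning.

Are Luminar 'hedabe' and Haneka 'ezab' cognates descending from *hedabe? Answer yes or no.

Derive the expected Haneka reflex of *hedabe:
Haneka: start from *hedabe.
  rule 1 (h-loss): hedabe → edabe
  rule 2: no change — edabe
  rule 3 (apocope): edabe → edab
  rule 4 (unconditioned shift): edab → ezab
  ⇒ Haneka ezab
Haneka 'ezab' matches the regular reflex exactly, so the pair is cognate.

yes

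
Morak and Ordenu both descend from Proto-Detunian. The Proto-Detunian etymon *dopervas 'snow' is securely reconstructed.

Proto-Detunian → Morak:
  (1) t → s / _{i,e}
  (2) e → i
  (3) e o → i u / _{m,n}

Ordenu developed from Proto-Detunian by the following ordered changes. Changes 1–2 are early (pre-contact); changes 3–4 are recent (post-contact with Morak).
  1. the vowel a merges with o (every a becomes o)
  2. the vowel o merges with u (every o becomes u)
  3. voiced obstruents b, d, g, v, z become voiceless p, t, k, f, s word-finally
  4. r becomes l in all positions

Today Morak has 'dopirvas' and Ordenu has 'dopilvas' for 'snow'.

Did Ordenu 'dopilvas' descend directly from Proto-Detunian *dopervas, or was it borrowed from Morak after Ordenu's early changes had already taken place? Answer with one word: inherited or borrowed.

borrowed

If inherited, *dopervas would pass through all of Ordenu's changes:
Ordenu: *dopervas
  dopervas → dopervos   [vowel merger]
  dopervos → dupervus   [vowel merger]
  dupervus (rule 3 does not apply)
  dupervus → dupelvus   [unconditioned shift]
  giving Ordenu dupelvus.
If borrowed from Morak 'dopirvas' after the early changes, it would undergo only the recent ones:
  rule 3 (final devoicing): no change (dopirvas)
  rule 4 (unconditioned shift): dopirvas → dopilvas
  ⇒ as a loan: dopilvas
Ordenu 'dopilvas' matches the loan outcome 'dopilvas', not the inherited 'dupelvus' — it skipped the early Ordenu changes, so it was borrowed from Morak.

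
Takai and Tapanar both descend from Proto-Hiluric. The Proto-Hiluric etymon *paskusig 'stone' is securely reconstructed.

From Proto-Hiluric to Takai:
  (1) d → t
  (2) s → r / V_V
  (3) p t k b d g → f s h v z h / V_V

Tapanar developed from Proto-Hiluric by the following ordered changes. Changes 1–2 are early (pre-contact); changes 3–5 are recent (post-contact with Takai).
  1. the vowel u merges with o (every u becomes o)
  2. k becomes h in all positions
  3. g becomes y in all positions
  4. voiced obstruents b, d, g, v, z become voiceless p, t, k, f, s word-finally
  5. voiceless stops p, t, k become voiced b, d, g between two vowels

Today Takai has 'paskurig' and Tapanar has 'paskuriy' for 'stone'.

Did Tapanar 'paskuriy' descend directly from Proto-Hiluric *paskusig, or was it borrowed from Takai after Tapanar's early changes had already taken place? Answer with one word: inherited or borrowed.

If inherited, *paskusig would pass through all of Tapanar's changes:
Tapanar: start from *paskusig.
  rule 1 (vowel merger): paskusig → paskosig
  rule 2 (unconditioned shift): paskosig → pashosig
  rule 3 (unconditioned shift): pashosig → pashosiy
  rule 4: no change — pashosiy
  rule 5: no change — pashosiy
  ⇒ Tapanar pashosiy
If borrowed from Takai 'paskurig' after the early changes, it would undergo only the recent ones:
  rule 3 (unconditioned shift): paskurig → paskuriy
  rule 4 (final devoicing): no change (paskuriy)
  rule 5 (intervocalic voicing): no change (paskuriy)
  ⇒ as a loan: paskuriy
Tapanar 'paskuriy' matches the loan outcome 'paskuriy', not the inherited 'pashosiy' — it skipped the early Tapanar changes, so it was borrowed from Takai.

borrowed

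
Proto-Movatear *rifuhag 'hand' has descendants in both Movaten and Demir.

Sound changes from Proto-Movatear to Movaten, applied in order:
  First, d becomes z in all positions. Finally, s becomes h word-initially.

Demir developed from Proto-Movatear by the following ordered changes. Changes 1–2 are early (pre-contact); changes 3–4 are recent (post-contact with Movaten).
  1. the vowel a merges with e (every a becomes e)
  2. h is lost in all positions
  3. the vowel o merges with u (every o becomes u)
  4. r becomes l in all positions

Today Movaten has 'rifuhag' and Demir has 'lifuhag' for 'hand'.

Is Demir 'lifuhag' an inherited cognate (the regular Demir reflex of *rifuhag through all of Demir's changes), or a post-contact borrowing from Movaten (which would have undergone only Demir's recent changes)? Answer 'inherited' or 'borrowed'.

If inherited, *rifuhag would pass through all of Demir's changes:
Demir: *rifuhag > rifuheg > rifueg > lifueg  (by vowel merger, h-loss, unconditioned shift)
If borrowed from Movaten 'rifuhag' after the early changes, it would undergo only the recent ones:
  rule 3 (vowel merger): no change (rifuhag)
  rule 4 (unconditioned shift): rifuhag → lifuhag
  ⇒ as a loan: lifuhag
Demir 'lifuhag' matches the loan outcome 'lifuhag', not the inherited 'lifueg' — it skipped the early Demir changes, so it was borrowed from Movaten.

borrowed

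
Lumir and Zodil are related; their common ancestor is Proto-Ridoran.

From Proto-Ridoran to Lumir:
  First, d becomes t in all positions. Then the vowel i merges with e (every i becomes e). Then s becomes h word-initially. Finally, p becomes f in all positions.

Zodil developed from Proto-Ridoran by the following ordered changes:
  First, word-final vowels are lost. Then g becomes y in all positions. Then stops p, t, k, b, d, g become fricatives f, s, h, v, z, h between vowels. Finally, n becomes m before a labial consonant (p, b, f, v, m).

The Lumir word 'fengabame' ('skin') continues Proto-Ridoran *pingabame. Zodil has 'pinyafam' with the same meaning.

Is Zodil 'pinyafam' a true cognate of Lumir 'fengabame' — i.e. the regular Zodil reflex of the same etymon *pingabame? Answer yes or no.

no

Derive the expected Zodil reflex of *pingabame:
Zodil: start from *pingabame.
  rule 1 (apocope): pingabame → pingabam
  rule 2 (unconditioned shift): pingabam → pinyabam
  rule 3 (intervocalic lenition): pinyabam → pinyavam
  rule 4: no change — pinyavam
  ⇒ Zodil pinyavam
The regular Zodil reflex would be 'pinyavam', but the attested form is 'pinyafam'. The correspondence is irregular, so they are not cognates (the Zodil form has a different source).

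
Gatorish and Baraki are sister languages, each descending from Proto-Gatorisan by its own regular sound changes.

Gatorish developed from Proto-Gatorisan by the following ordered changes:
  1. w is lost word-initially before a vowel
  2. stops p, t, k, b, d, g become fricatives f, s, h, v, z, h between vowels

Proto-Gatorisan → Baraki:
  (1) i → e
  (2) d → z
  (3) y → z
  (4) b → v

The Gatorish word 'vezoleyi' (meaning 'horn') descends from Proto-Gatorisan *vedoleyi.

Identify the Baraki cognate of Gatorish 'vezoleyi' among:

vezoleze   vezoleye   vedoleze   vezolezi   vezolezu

Baraki: *vedoleyi
  vedoleyi → vedoleye   [vowel merger]
  vedoleye → vezoleye   [unconditioned shift]
  vezoleye → vezoleze   [unconditioned shift]
  vezoleze (rule 4 does not apply)
  giving Baraki vezoleze.
The other candidates each miss or misapply at least one Baraki change.

vezoleze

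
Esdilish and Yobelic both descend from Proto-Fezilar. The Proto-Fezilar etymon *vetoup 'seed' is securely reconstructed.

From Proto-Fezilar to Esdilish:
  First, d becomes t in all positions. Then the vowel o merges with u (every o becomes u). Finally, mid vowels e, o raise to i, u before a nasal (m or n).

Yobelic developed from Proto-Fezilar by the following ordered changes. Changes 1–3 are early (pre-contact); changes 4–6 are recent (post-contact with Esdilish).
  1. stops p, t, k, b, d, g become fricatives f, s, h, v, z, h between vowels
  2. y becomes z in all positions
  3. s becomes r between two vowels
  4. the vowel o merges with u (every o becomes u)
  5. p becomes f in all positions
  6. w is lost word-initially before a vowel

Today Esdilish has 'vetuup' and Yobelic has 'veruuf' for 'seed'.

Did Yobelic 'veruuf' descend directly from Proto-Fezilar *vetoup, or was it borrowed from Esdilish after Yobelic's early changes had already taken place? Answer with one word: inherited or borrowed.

inherited

If inherited, *vetoup would pass through all of Yobelic's changes:
Yobelic: *vetoup > vesoup > veroup > veruup > veruuf  (by intervocalic lenition, rhotacism, vowel merger, unconditioned shift)
If borrowed from Esdilish 'vetuup' after the early changes, it would undergo only the recent ones:
  rule 4 (vowel merger): no change (vetuup)
  rule 5 (unconditioned shift): vetuup → vetuuf
  rule 6 (glide loss): no change (vetuuf)
  ⇒ as a loan: vetuuf
Yobelic 'veruuf' matches the inherited outcome exactly, so it is an inherited cognate, not a loan.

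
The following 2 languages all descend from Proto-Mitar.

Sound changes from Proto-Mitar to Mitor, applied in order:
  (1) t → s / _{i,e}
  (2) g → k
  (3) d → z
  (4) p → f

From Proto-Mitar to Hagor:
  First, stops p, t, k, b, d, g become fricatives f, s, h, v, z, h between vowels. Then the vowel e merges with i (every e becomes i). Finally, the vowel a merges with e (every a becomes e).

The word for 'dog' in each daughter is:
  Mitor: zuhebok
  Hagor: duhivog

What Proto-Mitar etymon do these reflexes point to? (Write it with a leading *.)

Position 7: Mitor has k, Hagor has g. Hagor preserves g here (none of its changes turn any other segment into g), so the proto-segment is *g.
Position 1: Mitor has z, Hagor has d. Hagor preserves d here (none of its changes turn any other segment into d), so the proto-segment is *d.
Position 4: Mitor has e, Hagor has i. Mitor preserves e here (none of its changes turn any other segment into e), so the proto-segment is *e.
Continuing position by position gives *duhebog; check it forward:
Mitor: *duhebog
  duhebog (rule 1 does not apply)
  duhebog → duhebok   [unconditioned shift]
  duhebok → zuhebok   [unconditioned shift]
  zuhebok (rule 4 does not apply)
  giving Mitor zuhebok.
Hagor: *duhebog > duhevog > duhivog  (by intervocalic lenition, vowel merger)
*duhebog is the unique common source.

*duhebog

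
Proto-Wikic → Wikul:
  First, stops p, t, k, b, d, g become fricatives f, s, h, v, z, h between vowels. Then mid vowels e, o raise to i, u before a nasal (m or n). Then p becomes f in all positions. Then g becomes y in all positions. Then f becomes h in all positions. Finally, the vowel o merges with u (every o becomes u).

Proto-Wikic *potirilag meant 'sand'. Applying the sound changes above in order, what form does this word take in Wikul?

husirilay

Wikul: start from *potirilag.
  rule 1 (intervocalic lenition): potirilag → posirilag
  rule 2: no change — posirilag
  rule 3 (unconditioned shift): posirilag → fosirilag
  rule 4 (unconditioned shift): fosirilag → fosirilay
  rule 5 (unconditioned shift): fosirilay → hosirilay
  rule 6 (vowel merger): hosirilay → husirilay
  ⇒ Wikul husirilay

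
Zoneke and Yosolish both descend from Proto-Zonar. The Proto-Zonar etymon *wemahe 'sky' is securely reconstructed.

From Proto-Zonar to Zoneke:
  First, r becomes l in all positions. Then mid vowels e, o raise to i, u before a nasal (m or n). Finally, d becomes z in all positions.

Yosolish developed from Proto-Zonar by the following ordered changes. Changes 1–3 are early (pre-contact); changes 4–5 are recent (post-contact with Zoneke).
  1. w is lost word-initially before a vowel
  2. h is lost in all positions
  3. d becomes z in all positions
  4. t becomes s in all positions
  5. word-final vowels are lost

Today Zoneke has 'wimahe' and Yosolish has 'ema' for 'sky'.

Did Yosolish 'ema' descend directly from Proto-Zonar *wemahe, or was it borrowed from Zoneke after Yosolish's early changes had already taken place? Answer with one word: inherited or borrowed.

If inherited, *wemahe would pass through all of Yosolish's changes:
Yosolish: *wemahe
  wemahe → emahe   [glide loss]
  emahe → emae   [h-loss]
  emae (rule 3 does not apply)
  emae (rule 4 does not apply)
  emae → ema   [apocope]
  giving Yosolish ema.
If borrowed from Zoneke 'wimahe' after the early changes, it would undergo only the recent ones:
  rule 4 (unconditioned shift): no change (wimahe)
  rule 5 (apocope): wimahe → wimah
  ⇒ as a loan: wimah
Yosolish 'ema' matches the inherited outcome exactly, so it is an inherited cognate, not a loan.

inherited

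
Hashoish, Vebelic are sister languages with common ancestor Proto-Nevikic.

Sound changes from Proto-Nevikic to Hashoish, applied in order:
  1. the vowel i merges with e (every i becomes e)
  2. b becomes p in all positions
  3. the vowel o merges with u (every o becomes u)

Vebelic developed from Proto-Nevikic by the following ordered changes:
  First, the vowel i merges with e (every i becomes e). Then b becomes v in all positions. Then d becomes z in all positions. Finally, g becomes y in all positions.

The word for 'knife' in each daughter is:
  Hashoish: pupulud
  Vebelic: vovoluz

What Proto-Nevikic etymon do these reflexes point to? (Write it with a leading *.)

Position 1: Hashoish has p, Vebelic has v. Taking the neighbouring segments as reconstructed: Hashoish p could go back to *p or *b; Vebelic v could go back to *b or *v — the one source consistent with every daughter is *b.
Position 3: Hashoish has p, Vebelic has v. Taking the neighbouring segments as reconstructed: Hashoish p could go back to *p or *b; Vebelic v could go back to *b or *v — the one source consistent with every daughter is *b.
This points to *bobolud. Verify forward in each daughter:
Hashoish: start from *bobolud.
  rule 1: no change — bobolud
  rule 2 (unconditioned shift): bobolud → popolud
  rule 3 (vowel merger): popolud → pupulud
  ⇒ Hashoish pupulud
Vebelic: start from *bobolud.
  rule 1: no change — bobolud
  rule 2 (unconditioned shift): bobolud → vovolud
  rule 3 (unconditioned shift): vovolud → vovoluz
  rule 4: no change — vovoluz
  ⇒ Vebelic vovoluz
No other proto-form is consistent with every reflex, so the reconstruction is *bobolud.

*bobolud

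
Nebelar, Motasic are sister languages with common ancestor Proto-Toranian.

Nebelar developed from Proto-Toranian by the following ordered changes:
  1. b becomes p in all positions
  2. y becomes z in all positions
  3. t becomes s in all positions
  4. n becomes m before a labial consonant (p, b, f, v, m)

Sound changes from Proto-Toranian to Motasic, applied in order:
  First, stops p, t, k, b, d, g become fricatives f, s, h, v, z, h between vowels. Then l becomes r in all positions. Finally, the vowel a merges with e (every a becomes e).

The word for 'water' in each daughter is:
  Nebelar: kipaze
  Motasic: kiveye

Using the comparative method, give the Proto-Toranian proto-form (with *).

*kibaye

Position 4: Nebelar has a, Motasic has e. Nebelar preserves a here (none of its changes turn any other segment into a), so the proto-segment is *a.
Position 5: Nebelar has z, Motasic has y. Motasic preserves y here (none of its changes turn any other segment into y), so the proto-segment is *y.
Position 3: Nebelar has p, Motasic has v. Taking the neighbouring segments as reconstructed: Nebelar p could go back to *p or *b; Motasic v could go back to *b or *v — the one source consistent with every daughter is *b.
This points to *kibaye. Verify forward in each daughter:
Nebelar: *kibaye > kipaye > kipaze  (by unconditioned shift, unconditioned shift)
Motasic: *kibaye
  kibaye → kivaye   [intervocalic lenition]
  kivaye (rule 2 does not apply)
  kivaye → kiveye   [vowel merger]
  giving Motasic kiveye.
Only *kibaye yields all of Nebelar kipaze, Motasic kiveye.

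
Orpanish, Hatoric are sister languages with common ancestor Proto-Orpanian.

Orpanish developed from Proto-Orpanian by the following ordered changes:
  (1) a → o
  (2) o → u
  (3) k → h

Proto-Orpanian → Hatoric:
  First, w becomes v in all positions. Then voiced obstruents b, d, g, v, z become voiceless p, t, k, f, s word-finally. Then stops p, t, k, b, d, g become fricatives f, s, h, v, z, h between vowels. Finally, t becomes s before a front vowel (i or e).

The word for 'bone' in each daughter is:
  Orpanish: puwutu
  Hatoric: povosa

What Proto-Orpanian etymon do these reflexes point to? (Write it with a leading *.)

Position 2: Orpanish has u, Hatoric has o. Hatoric preserves o here (none of its changes turn any other segment into o), so the proto-segment is *o.
Position 3: Orpanish has w, Hatoric has v. Orpanish preserves w here (none of its changes turn any other segment into w), so the proto-segment is *w.
This points to *powota. Verify forward in each daughter:
Orpanish: *powota > powoto > puwutu  (by vowel merger, vowel merger)
Hatoric: start from *powota.
  rule 1 (unconditioned shift): powota → povota
  rule 2: no change — povota
  rule 3 (intervocalic lenition): povota → povosa
  rule 4: no change — povosa
  ⇒ Hatoric povosa
No other proto-form is consistent with every reflex, so the reconstruction is *powota.

*powota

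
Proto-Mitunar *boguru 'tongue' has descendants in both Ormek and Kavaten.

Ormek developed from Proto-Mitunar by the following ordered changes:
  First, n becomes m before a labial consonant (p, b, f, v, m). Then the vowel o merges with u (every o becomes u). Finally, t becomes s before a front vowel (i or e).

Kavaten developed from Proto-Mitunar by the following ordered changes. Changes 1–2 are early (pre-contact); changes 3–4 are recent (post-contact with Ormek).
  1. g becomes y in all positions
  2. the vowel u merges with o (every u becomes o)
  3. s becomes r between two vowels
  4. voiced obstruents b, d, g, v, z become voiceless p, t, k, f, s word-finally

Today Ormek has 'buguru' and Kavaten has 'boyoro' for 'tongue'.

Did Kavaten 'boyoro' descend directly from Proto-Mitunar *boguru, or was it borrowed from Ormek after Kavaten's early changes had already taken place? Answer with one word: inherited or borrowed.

If inherited, *boguru would pass through all of Kavaten's changes:
Kavaten: *boguru > boyuru > boyoro  (by unconditioned shift, vowel merger)
If borrowed from Ormek 'buguru' after the early changes, it would undergo only the recent ones:
  rule 3 (rhotacism): no change (buguru)
  rule 4 (final devoicing): no change (buguru)
  ⇒ as a loan: buguru
Kavaten 'boyoro' matches the inherited outcome exactly, so it is an inherited cognate, not a loan.

inherited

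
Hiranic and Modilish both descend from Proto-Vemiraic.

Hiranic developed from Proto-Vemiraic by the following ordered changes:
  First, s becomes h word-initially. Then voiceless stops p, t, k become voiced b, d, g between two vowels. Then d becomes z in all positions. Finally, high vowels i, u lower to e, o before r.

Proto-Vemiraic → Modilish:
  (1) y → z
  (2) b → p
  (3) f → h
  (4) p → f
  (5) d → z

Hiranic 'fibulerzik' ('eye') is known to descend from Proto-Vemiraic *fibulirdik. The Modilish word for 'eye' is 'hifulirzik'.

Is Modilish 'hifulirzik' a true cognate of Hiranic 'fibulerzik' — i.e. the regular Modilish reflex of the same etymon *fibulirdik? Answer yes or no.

yes

Derive the expected Modilish reflex of *fibulirdik:
Modilish: start from *fibulirdik.
  rule 1: no change — fibulirdik
  rule 2 (unconditioned shift): fibulirdik → fipulirdik
  rule 3 (unconditioned shift): fipulirdik → hipulirdik
  rule 4 (unconditioned shift): hipulirdik → hifulirdik
  rule 5 (unconditioned shift): hifulirdik → hifulirzik
  ⇒ Modilish hifulirzik
Modilish 'hifulirzik' matches the regular reflex exactly, so the pair is cognate.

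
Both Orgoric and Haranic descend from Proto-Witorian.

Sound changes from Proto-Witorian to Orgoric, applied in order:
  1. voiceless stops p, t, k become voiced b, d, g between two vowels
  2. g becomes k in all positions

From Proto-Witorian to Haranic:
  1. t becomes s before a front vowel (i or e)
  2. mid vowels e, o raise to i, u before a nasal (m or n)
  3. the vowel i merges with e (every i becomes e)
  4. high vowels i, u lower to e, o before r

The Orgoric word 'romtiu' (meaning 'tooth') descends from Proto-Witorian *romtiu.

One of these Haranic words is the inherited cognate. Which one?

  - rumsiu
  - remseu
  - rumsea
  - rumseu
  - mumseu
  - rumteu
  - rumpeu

rumseu

Haranic: *romtiu
  romtiu → romsiu   [palatalisation]
  romsiu → rumsiu   [pre-nasal raising]
  rumsiu → rumseu   [vowel merger]
  rumseu (rule 4 does not apply)
  giving Haranic rumseu.
Only 'rumseu' matches the regular Haranic development of *romtiu.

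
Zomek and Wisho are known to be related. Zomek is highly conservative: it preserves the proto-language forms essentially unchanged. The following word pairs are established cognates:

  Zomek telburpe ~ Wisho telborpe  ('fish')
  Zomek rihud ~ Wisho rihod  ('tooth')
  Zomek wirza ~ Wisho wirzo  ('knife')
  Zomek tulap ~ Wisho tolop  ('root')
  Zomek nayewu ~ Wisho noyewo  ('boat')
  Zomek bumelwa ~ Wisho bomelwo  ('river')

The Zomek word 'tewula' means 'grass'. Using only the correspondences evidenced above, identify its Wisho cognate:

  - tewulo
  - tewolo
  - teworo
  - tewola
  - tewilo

tewolo

rihud ~ rihod, tulap ~ tolop — Zomek u corresponds to Wisho o after a consonant, before a consonant other than r, m, n, p, b, f, v.
wirza ~ wirzo, bumelwa ~ bomelwo — Zomek a corresponds to Wisho o word-finally.
Applying these to Zomek 'tewula':
  tewula → tewola   (u→o after a consonant, before a consonant other than r, m, n, p, b, f, v)
  tewola → tewolo   (a→o word-finally)
So the Wisho cognate is 'tewolo'.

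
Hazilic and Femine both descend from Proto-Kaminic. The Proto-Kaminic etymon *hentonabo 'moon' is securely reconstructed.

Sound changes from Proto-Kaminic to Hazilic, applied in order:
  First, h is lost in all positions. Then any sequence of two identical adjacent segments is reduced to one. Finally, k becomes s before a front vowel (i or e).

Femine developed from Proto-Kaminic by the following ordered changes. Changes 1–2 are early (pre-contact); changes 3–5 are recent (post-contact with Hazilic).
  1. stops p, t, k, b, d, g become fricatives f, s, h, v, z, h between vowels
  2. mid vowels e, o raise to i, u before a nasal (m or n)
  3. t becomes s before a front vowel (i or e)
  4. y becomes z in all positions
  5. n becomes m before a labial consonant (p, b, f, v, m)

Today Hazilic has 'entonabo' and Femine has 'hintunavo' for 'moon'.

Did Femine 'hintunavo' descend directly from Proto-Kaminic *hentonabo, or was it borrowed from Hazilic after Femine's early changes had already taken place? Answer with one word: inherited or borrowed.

If inherited, *hentonabo would pass through all of Femine's changes:
Femine: *hentonabo
  hentonabo → hentonavo   [intervocalic lenition]
  hentonavo → hintunavo   [pre-nasal raising]
  hintunavo (rule 3 does not apply)
  hintunavo (rule 4 does not apply)
  hintunavo (rule 5 does not apply)
  giving Femine hintunavo.
If borrowed from Hazilic 'entonabo' after the early changes, it would undergo only the recent ones:
  rule 3 (palatalisation): no change (entonabo)
  rule 4 (unconditioned shift): no change (entonabo)
  rule 5 (nasal place assimilation): no change (entonabo)
  ⇒ as a loan: entonabo
Femine 'hintunavo' matches the inherited outcome exactly, so it is an inherited cognate, not a loan.

inherited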